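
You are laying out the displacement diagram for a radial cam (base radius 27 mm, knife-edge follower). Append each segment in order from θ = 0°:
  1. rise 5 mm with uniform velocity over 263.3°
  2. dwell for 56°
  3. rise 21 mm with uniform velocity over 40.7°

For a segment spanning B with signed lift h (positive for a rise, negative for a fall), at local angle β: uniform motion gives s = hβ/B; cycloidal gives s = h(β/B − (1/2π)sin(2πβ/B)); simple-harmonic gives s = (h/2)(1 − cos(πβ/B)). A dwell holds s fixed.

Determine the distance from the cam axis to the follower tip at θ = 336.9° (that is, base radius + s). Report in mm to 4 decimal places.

seg 1 [0°–263.3°] uniform, h=5: full span → s += 5 → s = 5.0000
seg 2 [263.3°–319.3°] dwell: s stays 5.0000
seg 3 [319.3°–360°] uniform, h=21: θ=336.9° here. β=17.6, B=40.7. 21·17.6/40.7 = 9.0811 → s = 14.0811
radial distance = base radius + s = 27 + 14.0811 = 41.0811

41.0811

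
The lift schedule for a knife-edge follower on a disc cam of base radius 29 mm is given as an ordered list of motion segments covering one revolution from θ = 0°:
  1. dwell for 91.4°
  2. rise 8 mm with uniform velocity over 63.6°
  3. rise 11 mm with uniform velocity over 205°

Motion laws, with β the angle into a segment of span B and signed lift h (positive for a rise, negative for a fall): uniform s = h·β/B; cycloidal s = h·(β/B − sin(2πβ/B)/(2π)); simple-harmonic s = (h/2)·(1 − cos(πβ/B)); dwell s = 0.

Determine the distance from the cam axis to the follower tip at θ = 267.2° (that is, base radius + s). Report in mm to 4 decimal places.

seg 1 [0°–91.4°] dwell: s stays 0.0000
seg 2 [91.4°–155°] uniform, h=8: full span → s += 8 → s = 8.0000
seg 3 [155°–360°] uniform, h=11: θ=267.2° here. β=112.2, B=205. 11·112.2/205 = 6.0205 → s = 14.0205
radial distance = base radius + s = 29 + 14.0205 = 43.0205

43.0205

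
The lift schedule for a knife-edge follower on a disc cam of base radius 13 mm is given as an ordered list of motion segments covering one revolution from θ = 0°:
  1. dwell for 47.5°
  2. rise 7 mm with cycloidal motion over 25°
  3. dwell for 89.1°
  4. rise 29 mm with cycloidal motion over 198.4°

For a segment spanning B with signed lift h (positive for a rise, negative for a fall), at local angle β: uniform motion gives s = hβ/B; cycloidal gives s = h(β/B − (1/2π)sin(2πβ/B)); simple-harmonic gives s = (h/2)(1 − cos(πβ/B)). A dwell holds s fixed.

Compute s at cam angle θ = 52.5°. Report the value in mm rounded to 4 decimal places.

seg 1 [0°–47.5°] dwell: s stays 0.0000
seg 2 [47.5°–72.5°] cycloidal, h=7: θ=52.5° here. β=5, B=25. 7·(0.2000 − sin(2π·0.2000)/(2π)) = 0.3404 → s = 0.3404

0.3404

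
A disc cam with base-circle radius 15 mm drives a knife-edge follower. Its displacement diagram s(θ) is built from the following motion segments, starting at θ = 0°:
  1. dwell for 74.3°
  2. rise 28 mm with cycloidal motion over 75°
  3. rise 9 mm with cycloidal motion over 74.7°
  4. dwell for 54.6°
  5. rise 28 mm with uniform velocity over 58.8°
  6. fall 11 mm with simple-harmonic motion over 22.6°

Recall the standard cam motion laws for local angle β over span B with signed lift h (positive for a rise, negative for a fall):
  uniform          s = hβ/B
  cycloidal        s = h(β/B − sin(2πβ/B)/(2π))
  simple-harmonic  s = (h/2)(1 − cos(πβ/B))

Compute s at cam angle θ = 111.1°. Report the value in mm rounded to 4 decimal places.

seg 1 [0°–74.3°] dwell: s stays 0.0000
seg 2 [74.3°–149.3°] cycloidal, h=28: θ=111.1° here. β=36.8, B=75. 28·(0.4907 − sin(2π·0.4907)/(2π)) = 13.4775 → s = 13.4775

13.4775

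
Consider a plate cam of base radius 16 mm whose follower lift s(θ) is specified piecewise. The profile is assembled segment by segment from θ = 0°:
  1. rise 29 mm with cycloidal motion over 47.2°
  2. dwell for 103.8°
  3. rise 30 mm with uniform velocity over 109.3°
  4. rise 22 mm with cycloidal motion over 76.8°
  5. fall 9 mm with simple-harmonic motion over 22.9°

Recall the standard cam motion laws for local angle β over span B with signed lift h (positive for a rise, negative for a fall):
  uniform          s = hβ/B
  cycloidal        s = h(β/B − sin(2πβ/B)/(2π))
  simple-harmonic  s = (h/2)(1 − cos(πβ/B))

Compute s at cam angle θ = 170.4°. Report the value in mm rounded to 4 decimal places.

seg 1 [0°–47.2°] cycloidal, h=29: full span → s += 29 → s = 29.0000
seg 2 [47.2°–151°] dwell: s stays 29.0000
seg 3 [151°–260.3°] uniform, h=30: θ=170.4° here. β=19.4, B=109.3. 30·19.4/109.3 = 5.3248 → s = 34.3248

34.3248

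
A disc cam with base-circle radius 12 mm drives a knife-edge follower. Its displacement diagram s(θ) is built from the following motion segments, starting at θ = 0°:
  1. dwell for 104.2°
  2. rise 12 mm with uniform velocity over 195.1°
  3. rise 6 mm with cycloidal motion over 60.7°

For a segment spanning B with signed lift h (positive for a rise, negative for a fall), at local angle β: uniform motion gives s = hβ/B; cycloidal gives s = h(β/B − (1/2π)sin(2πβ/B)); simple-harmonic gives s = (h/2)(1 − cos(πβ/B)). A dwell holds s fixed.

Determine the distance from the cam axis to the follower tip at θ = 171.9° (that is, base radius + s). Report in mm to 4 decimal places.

seg 1 [0°–104.2°] dwell: s stays 0.0000
seg 2 [104.2°–299.3°] uniform, h=12: θ=171.9° here. β=67.7, B=195.1. 12·67.7/195.1 = 4.1640 → s = 4.1640
radial distance = base radius + s = 12 + 4.1640 = 16.1640

16.1640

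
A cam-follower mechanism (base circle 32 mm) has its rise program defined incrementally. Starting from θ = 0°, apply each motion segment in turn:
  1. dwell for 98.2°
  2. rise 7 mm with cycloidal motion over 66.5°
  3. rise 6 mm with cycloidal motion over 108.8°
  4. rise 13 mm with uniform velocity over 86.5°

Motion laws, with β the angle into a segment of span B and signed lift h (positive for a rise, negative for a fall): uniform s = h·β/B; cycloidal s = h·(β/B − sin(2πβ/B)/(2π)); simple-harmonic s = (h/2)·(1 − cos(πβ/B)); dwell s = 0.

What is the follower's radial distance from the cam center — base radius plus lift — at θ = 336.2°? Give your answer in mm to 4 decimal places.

seg 1 [0°–98.2°] dwell: s stays 0.0000
seg 2 [98.2°–164.7°] cycloidal, h=7: full span → s += 7 → s = 7.0000
seg 3 [164.7°–273.5°] cycloidal, h=6: full span → s += 6 → s = 13.0000
seg 4 [273.5°–360°] uniform, h=13: θ=336.2° here. β=62.7, B=86.5. 13·62.7/86.5 = 9.4231 → s = 22.4231
radial distance = base radius + s = 32 + 22.4231 = 54.4231

54.4231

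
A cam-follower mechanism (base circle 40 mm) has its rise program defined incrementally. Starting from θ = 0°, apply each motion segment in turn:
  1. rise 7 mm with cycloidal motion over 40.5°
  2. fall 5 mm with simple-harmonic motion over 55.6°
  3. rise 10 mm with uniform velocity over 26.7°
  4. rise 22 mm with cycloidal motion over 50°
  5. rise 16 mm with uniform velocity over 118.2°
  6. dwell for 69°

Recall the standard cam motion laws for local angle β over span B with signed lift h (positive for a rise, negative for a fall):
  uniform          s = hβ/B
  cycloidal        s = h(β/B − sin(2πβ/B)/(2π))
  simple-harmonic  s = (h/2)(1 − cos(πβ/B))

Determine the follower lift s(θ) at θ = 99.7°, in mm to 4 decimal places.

seg 1 [0°–40.5°] cycloidal, h=7: full span → s += 7 → s = 7.0000
seg 2 [40.5°–96.1°] simple-harmonic, h=-5: full span → s += -5 → s = 2.0000
seg 3 [96.1°–122.8°] uniform, h=10: θ=99.7° here. β=3.6, B=26.7. 10·3.6/26.7 = 1.3483 → s = 3.3483

3.3483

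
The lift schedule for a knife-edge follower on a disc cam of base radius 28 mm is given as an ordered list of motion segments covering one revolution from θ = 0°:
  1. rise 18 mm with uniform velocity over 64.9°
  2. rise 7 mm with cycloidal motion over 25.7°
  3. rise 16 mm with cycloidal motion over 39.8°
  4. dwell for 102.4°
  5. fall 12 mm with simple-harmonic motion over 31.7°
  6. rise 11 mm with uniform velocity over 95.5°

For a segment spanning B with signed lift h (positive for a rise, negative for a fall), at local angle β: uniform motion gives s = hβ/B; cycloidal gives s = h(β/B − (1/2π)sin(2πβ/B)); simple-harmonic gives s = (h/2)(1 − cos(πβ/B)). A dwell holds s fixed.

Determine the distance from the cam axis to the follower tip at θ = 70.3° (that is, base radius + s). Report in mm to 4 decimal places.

seg 1 [0°–64.9°] uniform, h=18: full span → s += 18 → s = 18.0000
seg 2 [64.9°–90.6°] cycloidal, h=7: θ=70.3° here. β=5.4, B=25.7. 7·(0.2101 − sin(2π·0.2101)/(2π)) = 0.3915 → s = 18.3915
radial distance = base radius + s = 28 + 18.3915 = 46.3915

46.3915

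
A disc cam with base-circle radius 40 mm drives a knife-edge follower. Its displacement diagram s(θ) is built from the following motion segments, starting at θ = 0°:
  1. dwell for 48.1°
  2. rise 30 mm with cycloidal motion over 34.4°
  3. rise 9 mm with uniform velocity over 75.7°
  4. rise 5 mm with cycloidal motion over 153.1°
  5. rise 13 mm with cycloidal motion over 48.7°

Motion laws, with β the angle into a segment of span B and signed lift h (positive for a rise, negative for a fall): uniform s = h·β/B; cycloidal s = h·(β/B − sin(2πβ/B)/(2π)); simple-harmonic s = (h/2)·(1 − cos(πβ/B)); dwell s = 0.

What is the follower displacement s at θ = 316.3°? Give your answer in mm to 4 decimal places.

seg 1 [0°–48.1°] dwell: s stays 0.0000
seg 2 [48.1°–82.5°] cycloidal, h=30: full span → s += 30 → s = 30.0000
seg 3 [82.5°–158.2°] uniform, h=9: full span → s += 9 → s = 39.0000
seg 4 [158.2°–311.3°] cycloidal, h=5: full span → s += 5 → s = 44.0000
seg 5 [311.3°–360°] cycloidal, h=13: θ=316.3° here. β=5, B=48.7. 13·(0.1027 − sin(2π·0.1027)/(2π)) = 0.0907 → s = 44.0907

44.0907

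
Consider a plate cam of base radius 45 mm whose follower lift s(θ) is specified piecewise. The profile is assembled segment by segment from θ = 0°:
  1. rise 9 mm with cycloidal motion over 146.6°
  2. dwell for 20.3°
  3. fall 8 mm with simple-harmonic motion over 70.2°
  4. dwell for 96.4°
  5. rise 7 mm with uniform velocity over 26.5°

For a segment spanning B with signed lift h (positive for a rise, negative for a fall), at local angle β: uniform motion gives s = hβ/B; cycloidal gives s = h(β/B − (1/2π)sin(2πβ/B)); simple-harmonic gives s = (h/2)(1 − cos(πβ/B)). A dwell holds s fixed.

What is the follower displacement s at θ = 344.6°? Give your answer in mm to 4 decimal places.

seg 1 [0°–146.6°] cycloidal, h=9: full span → s += 9 → s = 9.0000
seg 2 [146.6°–166.9°] dwell: s stays 9.0000
seg 3 [166.9°–237.1°] simple-harmonic, h=-8: full span → s += -8 → s = 1.0000
seg 4 [237.1°–333.5°] dwell: s stays 1.0000
seg 5 [333.5°–360°] uniform, h=7: θ=344.6° here. β=11.1, B=26.5. 7·11.1/26.5 = 2.9321 → s = 3.9321

3.9321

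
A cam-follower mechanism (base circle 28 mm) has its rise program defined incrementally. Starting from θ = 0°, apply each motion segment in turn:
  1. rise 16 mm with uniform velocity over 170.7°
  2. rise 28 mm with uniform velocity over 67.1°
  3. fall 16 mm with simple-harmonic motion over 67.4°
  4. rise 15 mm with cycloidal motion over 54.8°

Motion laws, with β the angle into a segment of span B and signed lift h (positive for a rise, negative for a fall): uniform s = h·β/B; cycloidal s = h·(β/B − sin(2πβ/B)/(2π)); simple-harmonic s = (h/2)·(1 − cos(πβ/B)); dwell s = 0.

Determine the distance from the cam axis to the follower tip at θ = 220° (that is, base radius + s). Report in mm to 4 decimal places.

seg 1 [0°–170.7°] uniform, h=16: full span → s += 16 → s = 16.0000
seg 2 [170.7°–237.8°] uniform, h=28: θ=220° here. β=49.3, B=67.1. 28·49.3/67.1 = 20.5723 → s = 36.5723
radial distance = base radius + s = 28 + 36.5723 = 64.5723

64.5723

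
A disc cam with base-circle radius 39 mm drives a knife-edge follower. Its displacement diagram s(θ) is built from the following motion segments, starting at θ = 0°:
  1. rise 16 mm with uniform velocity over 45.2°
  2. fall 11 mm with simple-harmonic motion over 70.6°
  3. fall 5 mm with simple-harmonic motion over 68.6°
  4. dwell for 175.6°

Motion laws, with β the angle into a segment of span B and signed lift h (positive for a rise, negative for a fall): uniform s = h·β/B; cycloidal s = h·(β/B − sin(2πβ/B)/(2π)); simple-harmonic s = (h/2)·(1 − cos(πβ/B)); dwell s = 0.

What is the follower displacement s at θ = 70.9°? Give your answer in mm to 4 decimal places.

seg 1 [0°–45.2°] uniform, h=16: full span → s += 16 → s = 16.0000
seg 2 [45.2°–115.8°] simple-harmonic, h=-11: θ=70.9° here. β=25.7, B=70.6. -11/2·(1 − cos(π·0.3640)) = -3.2213 → s = 12.7787

12.7787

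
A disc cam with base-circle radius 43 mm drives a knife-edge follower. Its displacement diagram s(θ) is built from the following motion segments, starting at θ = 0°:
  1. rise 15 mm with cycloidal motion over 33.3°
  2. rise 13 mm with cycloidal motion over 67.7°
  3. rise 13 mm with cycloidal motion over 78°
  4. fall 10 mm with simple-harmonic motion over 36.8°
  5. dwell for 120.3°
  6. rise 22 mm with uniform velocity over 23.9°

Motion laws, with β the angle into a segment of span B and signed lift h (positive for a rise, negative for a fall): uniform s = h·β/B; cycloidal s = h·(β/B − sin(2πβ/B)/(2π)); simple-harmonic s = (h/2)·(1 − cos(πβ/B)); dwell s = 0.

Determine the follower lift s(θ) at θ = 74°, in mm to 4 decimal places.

seg 1 [0°–33.3°] cycloidal, h=15: full span → s += 15 → s = 15.0000
seg 2 [33.3°–101°] cycloidal, h=13: θ=74° here. β=40.7, B=67.7. 13·(0.6012 − sin(2π·0.6012)/(2π)) = 9.0439 → s = 24.0439

24.0439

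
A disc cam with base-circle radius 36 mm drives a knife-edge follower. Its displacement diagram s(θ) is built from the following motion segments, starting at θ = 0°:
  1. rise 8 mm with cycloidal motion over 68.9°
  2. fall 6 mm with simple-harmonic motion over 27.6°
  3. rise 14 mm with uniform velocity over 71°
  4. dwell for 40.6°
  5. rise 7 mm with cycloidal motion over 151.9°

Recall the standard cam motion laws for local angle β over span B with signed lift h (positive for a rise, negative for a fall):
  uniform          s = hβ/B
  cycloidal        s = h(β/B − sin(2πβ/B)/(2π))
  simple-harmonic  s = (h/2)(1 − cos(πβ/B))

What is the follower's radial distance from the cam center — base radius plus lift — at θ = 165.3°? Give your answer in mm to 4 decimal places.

seg 1 [0°–68.9°] cycloidal, h=8: full span → s += 8 → s = 8.0000
seg 2 [68.9°–96.5°] simple-harmonic, h=-6: full span → s += -6 → s = 2.0000
seg 3 [96.5°–167.5°] uniform, h=14: θ=165.3° here. β=68.8, B=71. 14·68.8/71 = 13.5662 → s = 15.5662
radial distance = base radius + s = 36 + 15.5662 = 51.5662

51.5662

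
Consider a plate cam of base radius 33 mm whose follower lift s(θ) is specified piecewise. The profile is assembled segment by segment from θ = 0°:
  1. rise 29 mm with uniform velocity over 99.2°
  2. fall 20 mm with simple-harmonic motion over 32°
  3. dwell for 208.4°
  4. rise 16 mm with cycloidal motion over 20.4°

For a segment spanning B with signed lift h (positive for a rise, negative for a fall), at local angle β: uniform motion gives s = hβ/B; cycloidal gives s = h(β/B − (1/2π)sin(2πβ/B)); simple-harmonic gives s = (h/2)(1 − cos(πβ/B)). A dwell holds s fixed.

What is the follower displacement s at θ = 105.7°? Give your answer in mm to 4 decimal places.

seg 1 [0°–99.2°] uniform, h=29: full span → s += 29 → s = 29.0000
seg 2 [99.2°–131.2°] simple-harmonic, h=-20: θ=105.7° here. β=6.5, B=32. -20/2·(1 − cos(π·0.2031)) = -1.9679 → s = 27.0321

27.0321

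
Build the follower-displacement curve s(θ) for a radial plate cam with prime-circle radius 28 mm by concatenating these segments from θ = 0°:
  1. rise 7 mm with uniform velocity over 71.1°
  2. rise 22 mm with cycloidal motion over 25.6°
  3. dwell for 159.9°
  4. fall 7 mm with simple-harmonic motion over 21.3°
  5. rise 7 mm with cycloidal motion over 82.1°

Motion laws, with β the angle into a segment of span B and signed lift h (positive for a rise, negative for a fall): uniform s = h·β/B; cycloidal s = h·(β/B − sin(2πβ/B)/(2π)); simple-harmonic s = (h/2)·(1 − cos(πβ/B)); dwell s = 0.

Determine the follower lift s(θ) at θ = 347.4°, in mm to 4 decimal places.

seg 1 [0°–71.1°] uniform, h=7: full span → s += 7 → s = 7.0000
seg 2 [71.1°–96.7°] cycloidal, h=22: full span → s += 22 → s = 29.0000
seg 3 [96.7°–256.6°] dwell: s stays 29.0000
seg 4 [256.6°–277.9°] simple-harmonic, h=-7: full span → s += -7 → s = 22.0000
seg 5 [277.9°–360°] cycloidal, h=7: θ=347.4° here. β=69.5, B=82.1. 7·(0.8465 − sin(2π·0.8465)/(2π)) = 6.8411 → s = 28.8411

28.8411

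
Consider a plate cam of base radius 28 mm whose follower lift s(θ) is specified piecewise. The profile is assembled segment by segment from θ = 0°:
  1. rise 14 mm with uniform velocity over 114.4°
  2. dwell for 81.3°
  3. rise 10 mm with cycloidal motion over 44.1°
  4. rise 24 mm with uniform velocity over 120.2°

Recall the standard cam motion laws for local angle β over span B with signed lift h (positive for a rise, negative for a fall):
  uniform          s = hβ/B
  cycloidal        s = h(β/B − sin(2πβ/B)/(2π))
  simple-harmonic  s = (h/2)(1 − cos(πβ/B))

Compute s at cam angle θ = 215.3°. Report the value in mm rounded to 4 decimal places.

seg 1 [0°–114.4°] uniform, h=14: full span → s += 14 → s = 14.0000
seg 2 [114.4°–195.7°] dwell: s stays 14.0000
seg 3 [195.7°–239.8°] cycloidal, h=10: θ=215.3° here. β=19.6, B=44.1. 10·(0.4444 − sin(2π·0.4444)/(2π)) = 3.9001 → s = 17.9001

17.9001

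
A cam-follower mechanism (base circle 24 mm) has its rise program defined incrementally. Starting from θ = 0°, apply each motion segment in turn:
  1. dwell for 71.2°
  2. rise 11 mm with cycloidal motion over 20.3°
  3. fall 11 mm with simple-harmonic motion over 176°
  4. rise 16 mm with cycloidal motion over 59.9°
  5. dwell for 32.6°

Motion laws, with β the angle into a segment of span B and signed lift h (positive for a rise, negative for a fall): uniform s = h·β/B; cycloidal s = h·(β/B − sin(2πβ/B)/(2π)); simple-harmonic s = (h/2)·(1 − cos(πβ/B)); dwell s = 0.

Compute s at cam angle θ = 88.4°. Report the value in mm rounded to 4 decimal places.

seg 1 [0°–71.2°] dwell: s stays 0.0000
seg 2 [71.2°–91.5°] cycloidal, h=11: θ=88.4° here. β=17.2, B=20.3. 11·(0.8473 − sin(2π·0.8473)/(2π)) = 10.7539 → s = 10.7539

10.7539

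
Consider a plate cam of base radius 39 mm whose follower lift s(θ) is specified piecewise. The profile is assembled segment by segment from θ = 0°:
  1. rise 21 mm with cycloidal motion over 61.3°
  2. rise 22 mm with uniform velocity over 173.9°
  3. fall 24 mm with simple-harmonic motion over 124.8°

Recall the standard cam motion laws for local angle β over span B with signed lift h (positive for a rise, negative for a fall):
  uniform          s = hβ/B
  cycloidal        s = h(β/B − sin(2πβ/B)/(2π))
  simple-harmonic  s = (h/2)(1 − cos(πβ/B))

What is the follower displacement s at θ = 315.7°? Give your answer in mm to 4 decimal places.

seg 1 [0°–61.3°] cycloidal, h=21: full span → s += 21 → s = 21.0000
seg 2 [61.3°–235.2°] uniform, h=22: full span → s += 22 → s = 43.0000
seg 3 [235.2°–360°] simple-harmonic, h=-24: θ=315.7° here. β=80.5, B=124.8. -24/2·(1 − cos(π·0.6450)) = -17.2804 → s = 25.7196

25.7196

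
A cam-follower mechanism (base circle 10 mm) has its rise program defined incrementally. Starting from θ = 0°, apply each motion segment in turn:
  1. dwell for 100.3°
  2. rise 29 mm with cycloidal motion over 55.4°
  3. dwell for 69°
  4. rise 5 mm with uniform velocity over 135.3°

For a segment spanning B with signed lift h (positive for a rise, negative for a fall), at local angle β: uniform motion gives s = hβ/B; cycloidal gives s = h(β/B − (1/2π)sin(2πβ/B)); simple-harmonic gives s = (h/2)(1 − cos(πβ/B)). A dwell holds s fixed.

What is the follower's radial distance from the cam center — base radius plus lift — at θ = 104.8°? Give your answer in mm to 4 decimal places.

seg 1 [0°–100.3°] dwell: s stays 0.0000
seg 2 [100.3°–155.7°] cycloidal, h=29: θ=104.8° here. β=4.5, B=55.4. 29·(0.0812 − sin(2π·0.0812)/(2π)) = 0.1009 → s = 0.1009
radial distance = base radius + s = 10 + 0.1009 = 10.1009

10.1009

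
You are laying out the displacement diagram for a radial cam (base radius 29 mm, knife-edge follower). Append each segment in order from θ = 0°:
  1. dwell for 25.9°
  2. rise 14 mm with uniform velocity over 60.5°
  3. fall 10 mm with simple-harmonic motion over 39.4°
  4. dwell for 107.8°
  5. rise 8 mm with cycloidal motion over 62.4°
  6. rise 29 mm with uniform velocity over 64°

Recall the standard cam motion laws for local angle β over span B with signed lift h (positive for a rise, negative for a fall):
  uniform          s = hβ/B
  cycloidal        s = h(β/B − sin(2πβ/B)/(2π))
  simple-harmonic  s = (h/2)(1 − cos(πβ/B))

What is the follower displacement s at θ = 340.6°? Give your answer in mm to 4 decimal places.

seg 1 [0°–25.9°] dwell: s stays 0.0000
seg 2 [25.9°–86.4°] uniform, h=14: full span → s += 14 → s = 14.0000
seg 3 [86.4°–125.8°] simple-harmonic, h=-10: full span → s += -10 → s = 4.0000
seg 4 [125.8°–233.6°] dwell: s stays 4.0000
seg 5 [233.6°–296°] cycloidal, h=8: full span → s += 8 → s = 12.0000
seg 6 [296°–360°] uniform, h=29: θ=340.6° here. β=44.6, B=64. 29·44.6/64 = 20.2094 → s = 32.2094

32.2094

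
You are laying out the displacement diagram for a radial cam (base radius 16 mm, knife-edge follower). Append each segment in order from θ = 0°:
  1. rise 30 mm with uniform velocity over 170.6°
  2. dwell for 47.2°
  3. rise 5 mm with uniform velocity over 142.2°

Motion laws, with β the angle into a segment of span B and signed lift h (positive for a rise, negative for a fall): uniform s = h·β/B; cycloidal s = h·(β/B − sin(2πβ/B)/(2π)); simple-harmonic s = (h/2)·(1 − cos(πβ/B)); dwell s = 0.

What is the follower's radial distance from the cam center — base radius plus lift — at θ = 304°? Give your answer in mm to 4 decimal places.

seg 1 [0°–170.6°] uniform, h=30: full span → s += 30 → s = 30.0000
seg 2 [170.6°–217.8°] dwell: s stays 30.0000
seg 3 [217.8°–360°] uniform, h=5: θ=304° here. β=86.2, B=142.2. 5·86.2/142.2 = 3.0309 → s = 33.0309
radial distance = base radius + s = 16 + 33.0309 = 49.0309

49.0309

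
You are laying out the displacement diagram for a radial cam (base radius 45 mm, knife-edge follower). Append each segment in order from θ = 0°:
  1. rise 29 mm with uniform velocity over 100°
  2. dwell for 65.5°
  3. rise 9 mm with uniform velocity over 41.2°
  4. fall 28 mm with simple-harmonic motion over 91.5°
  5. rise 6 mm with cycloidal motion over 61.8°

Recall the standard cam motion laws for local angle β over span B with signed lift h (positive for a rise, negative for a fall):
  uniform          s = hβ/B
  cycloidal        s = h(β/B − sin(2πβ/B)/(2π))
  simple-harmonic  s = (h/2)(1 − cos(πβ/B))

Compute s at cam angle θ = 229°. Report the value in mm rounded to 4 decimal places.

seg 1 [0°–100°] uniform, h=29: full span → s += 29 → s = 29.0000
seg 2 [100°–165.5°] dwell: s stays 29.0000
seg 3 [165.5°–206.7°] uniform, h=9: full span → s += 9 → s = 38.0000
seg 4 [206.7°–298.2°] simple-harmonic, h=-28: θ=229° here. β=22.3, B=91.5. -28/2·(1 − cos(π·0.2437)) = -3.9070 → s = 34.0930

34.0930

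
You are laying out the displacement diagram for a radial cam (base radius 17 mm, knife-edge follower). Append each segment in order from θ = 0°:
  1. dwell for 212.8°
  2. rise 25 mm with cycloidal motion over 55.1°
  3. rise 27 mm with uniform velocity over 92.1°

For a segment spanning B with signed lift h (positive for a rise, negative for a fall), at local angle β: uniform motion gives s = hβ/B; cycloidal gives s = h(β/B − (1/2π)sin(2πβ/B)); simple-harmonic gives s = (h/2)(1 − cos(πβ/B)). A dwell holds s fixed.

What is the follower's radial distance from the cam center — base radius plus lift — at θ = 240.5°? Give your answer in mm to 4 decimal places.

seg 1 [0°–212.8°] dwell: s stays 0.0000
seg 2 [212.8°–267.9°] cycloidal, h=25: θ=240.5° here. β=27.7, B=55.1. 25·(0.5027 − sin(2π·0.5027)/(2π)) = 12.6361 → s = 12.6361
radial distance = base radius + s = 17 + 12.6361 = 29.6361

29.6361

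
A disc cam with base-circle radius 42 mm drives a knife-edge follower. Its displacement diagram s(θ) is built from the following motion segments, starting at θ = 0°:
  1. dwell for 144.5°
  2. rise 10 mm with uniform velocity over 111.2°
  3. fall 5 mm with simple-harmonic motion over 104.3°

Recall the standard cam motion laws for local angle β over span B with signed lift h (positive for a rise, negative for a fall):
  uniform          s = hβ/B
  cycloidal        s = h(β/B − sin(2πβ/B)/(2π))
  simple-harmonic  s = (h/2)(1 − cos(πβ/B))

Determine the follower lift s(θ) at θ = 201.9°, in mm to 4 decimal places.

seg 1 [0°–144.5°] dwell: s stays 0.0000
seg 2 [144.5°–255.7°] uniform, h=10: θ=201.9° here. β=57.4, B=111.2. 10·57.4/111.2 = 5.1619 → s = 5.1619

5.1619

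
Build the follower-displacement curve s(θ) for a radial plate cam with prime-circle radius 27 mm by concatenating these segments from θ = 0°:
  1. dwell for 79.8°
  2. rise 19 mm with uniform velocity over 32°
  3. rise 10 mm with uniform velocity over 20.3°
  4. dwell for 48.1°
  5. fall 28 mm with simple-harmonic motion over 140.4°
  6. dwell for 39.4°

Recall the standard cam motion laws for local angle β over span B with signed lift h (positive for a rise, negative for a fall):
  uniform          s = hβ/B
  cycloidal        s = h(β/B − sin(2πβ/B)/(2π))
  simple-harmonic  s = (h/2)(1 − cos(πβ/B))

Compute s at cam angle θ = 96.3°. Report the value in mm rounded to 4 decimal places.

seg 1 [0°–79.8°] dwell: s stays 0.0000
seg 2 [79.8°–111.8°] uniform, h=19: θ=96.3° here. β=16.5, B=32. 19·16.5/32 = 9.7969 → s = 9.7969

9.7969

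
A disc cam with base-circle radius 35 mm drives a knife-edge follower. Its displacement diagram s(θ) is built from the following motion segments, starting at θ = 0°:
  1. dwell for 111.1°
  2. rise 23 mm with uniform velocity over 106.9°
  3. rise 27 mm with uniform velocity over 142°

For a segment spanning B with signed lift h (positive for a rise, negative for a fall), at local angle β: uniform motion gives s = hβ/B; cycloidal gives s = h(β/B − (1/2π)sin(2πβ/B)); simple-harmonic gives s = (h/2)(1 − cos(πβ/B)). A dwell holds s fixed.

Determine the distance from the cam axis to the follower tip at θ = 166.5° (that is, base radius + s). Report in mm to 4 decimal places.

seg 1 [0°–111.1°] dwell: s stays 0.0000
seg 2 [111.1°–218°] uniform, h=23: θ=166.5° here. β=55.4, B=106.9. 23·55.4/106.9 = 11.9196 → s = 11.9196
radial distance = base radius + s = 35 + 11.9196 = 46.9196

46.9196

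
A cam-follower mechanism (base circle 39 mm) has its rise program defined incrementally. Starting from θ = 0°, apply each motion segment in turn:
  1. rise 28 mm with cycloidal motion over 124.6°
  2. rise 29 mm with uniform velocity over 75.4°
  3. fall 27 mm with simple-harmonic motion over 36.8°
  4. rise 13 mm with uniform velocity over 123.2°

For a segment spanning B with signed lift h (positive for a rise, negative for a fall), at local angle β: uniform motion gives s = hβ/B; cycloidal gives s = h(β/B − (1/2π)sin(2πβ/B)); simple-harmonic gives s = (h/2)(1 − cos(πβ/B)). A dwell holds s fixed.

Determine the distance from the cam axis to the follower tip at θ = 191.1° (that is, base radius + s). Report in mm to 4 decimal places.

seg 1 [0°–124.6°] cycloidal, h=28: full span → s += 28 → s = 28.0000
seg 2 [124.6°–200°] uniform, h=29: θ=191.1° here. β=66.5, B=75.4. 29·66.5/75.4 = 25.5769 → s = 53.5769
radial distance = base radius + s = 39 + 53.5769 = 92.5769

92.5769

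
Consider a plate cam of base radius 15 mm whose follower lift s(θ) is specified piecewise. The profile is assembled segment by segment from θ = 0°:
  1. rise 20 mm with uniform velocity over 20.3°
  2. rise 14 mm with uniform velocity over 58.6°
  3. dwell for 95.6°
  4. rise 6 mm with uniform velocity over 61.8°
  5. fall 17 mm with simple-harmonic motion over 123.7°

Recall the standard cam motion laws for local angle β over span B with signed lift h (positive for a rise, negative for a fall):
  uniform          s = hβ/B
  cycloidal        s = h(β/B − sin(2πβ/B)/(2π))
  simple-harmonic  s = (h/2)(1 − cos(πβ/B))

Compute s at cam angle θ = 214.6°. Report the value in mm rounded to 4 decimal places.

seg 1 [0°–20.3°] uniform, h=20: full span → s += 20 → s = 20.0000
seg 2 [20.3°–78.9°] uniform, h=14: full span → s += 14 → s = 34.0000
seg 3 [78.9°–174.5°] dwell: s stays 34.0000
seg 4 [174.5°–236.3°] uniform, h=6: θ=214.6° here. β=40.1, B=61.8. 6·40.1/61.8 = 3.8932 → s = 37.8932

37.8932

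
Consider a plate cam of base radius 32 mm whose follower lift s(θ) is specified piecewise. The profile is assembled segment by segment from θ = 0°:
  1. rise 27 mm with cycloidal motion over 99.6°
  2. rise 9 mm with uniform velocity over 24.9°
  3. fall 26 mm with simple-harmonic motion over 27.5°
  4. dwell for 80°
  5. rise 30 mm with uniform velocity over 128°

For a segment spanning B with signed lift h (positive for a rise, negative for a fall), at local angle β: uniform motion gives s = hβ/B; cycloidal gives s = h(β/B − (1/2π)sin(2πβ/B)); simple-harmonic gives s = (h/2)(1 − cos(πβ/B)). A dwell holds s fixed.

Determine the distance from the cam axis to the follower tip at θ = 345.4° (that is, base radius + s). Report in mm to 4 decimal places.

seg 1 [0°–99.6°] cycloidal, h=27: full span → s += 27 → s = 27.0000
seg 2 [99.6°–124.5°] uniform, h=9: full span → s += 9 → s = 36.0000
seg 3 [124.5°–152°] simple-harmonic, h=-26: full span → s += -26 → s = 10.0000
seg 4 [152°–232°] dwell: s stays 10.0000
seg 5 [232°–360°] uniform, h=30: θ=345.4° here. β=113.4, B=128. 30·113.4/128 = 26.5781 → s = 36.5781
radial distance = base radius + s = 32 + 36.5781 = 68.5781

68.5781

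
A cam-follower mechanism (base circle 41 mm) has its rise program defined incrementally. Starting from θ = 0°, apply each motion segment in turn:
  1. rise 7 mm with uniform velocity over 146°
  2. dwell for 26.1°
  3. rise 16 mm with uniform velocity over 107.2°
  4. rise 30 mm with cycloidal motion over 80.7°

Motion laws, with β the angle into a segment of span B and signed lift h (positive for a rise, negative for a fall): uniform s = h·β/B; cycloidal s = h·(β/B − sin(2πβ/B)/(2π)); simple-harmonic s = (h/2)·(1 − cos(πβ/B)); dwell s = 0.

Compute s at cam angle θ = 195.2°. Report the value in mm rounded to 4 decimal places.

seg 1 [0°–146°] uniform, h=7: full span → s += 7 → s = 7.0000
seg 2 [146°–172.1°] dwell: s stays 7.0000
seg 3 [172.1°–279.3°] uniform, h=16: θ=195.2° here. β=23.1, B=107.2. 16·23.1/107.2 = 3.4478 → s = 10.4478

10.4478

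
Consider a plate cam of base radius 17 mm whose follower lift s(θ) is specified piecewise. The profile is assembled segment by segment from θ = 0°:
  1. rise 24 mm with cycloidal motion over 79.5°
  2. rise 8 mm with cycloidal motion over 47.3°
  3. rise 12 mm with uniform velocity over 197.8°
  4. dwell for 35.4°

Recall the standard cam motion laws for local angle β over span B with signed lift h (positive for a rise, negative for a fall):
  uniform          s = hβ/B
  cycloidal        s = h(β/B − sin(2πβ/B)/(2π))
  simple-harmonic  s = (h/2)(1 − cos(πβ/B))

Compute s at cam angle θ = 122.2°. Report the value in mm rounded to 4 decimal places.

seg 1 [0°–79.5°] cycloidal, h=24: full span → s += 24 → s = 24.0000
seg 2 [79.5°–126.8°] cycloidal, h=8: θ=122.2° here. β=42.7, B=47.3. 8·(0.9027 − sin(2π·0.9027)/(2π)) = 7.9525 → s = 31.9525

31.9525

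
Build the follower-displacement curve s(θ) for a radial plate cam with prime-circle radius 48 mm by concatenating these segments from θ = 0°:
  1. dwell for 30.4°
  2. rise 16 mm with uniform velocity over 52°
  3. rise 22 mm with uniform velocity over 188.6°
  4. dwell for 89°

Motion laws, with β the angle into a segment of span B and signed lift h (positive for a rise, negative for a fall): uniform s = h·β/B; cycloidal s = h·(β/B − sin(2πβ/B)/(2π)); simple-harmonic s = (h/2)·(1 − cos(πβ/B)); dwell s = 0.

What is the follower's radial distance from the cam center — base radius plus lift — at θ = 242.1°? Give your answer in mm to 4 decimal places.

seg 1 [0°–30.4°] dwell: s stays 0.0000
seg 2 [30.4°–82.4°] uniform, h=16: full span → s += 16 → s = 16.0000
seg 3 [82.4°–271°] uniform, h=22: θ=242.1° here. β=159.7, B=188.6. 22·159.7/188.6 = 18.6288 → s = 34.6288
radial distance = base radius + s = 48 + 34.6288 = 82.6288

82.6288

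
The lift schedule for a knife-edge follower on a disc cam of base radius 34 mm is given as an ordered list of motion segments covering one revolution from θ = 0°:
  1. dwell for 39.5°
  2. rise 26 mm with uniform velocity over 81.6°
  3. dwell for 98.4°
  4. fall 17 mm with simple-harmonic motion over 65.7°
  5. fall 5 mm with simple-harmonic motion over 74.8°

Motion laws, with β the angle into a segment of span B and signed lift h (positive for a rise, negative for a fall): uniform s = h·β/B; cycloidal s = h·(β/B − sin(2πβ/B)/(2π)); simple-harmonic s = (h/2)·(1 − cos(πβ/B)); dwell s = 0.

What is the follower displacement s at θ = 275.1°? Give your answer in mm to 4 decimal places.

seg 1 [0°–39.5°] dwell: s stays 0.0000
seg 2 [39.5°–121.1°] uniform, h=26: full span → s += 26 → s = 26.0000
seg 3 [121.1°–219.5°] dwell: s stays 26.0000
seg 4 [219.5°–285.2°] simple-harmonic, h=-17: θ=275.1° here. β=55.6, B=65.7. -17/2·(1 − cos(π·0.8463)) = -16.0278 → s = 9.9722

9.9722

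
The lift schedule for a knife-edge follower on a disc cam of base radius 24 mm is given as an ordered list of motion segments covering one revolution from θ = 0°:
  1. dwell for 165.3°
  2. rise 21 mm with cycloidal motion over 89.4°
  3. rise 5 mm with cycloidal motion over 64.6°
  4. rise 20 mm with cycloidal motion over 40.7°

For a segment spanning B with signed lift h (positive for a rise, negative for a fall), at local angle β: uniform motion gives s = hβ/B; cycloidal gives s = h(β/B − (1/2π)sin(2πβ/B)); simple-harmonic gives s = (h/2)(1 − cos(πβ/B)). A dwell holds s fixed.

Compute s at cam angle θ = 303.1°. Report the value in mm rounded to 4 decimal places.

seg 1 [0°–165.3°] dwell: s stays 0.0000
seg 2 [165.3°–254.7°] cycloidal, h=21: full span → s += 21 → s = 21.0000
seg 3 [254.7°–319.3°] cycloidal, h=5: θ=303.1° here. β=48.4, B=64.6. 5·(0.7492 − sin(2π·0.7492)/(2π)) = 4.5419 → s = 25.5419

25.5419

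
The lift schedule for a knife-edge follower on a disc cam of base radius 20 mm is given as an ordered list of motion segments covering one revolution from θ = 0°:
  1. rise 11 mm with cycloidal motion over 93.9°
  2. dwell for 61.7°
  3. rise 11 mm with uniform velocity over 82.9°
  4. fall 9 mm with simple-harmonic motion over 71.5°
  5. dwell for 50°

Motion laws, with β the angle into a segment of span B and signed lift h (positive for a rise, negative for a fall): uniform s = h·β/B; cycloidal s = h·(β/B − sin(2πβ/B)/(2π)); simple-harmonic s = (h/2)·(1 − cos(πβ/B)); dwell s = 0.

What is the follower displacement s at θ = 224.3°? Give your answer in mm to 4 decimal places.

seg 1 [0°–93.9°] cycloidal, h=11: full span → s += 11 → s = 11.0000
seg 2 [93.9°–155.6°] dwell: s stays 11.0000
seg 3 [155.6°–238.5°] uniform, h=11: θ=224.3° here. β=68.7, B=82.9. 11·68.7/82.9 = 9.1158 → s = 20.1158

20.1158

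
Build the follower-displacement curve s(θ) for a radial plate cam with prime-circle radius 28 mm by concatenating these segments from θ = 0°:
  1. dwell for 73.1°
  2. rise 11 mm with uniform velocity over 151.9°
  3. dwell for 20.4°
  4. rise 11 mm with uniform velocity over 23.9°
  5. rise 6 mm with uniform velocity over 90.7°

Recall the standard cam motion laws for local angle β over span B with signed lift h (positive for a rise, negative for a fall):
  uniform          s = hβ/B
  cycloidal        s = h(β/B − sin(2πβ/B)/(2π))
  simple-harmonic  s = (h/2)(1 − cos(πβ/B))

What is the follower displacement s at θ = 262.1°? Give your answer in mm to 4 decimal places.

seg 1 [0°–73.1°] dwell: s stays 0.0000
seg 2 [73.1°–225°] uniform, h=11: full span → s += 11 → s = 11.0000
seg 3 [225°–245.4°] dwell: s stays 11.0000
seg 4 [245.4°–269.3°] uniform, h=11: θ=262.1° here. β=16.7, B=23.9. 11·16.7/23.9 = 7.6862 → s = 18.6862

18.6862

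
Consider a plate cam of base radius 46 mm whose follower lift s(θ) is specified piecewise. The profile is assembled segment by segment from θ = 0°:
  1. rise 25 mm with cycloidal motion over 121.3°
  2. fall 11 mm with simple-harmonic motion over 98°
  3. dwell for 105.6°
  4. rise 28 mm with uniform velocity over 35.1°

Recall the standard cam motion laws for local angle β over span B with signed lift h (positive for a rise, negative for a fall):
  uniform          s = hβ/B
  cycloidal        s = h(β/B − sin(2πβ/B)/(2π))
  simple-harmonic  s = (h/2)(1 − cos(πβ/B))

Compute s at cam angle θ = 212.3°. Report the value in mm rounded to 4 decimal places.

seg 1 [0°–121.3°] cycloidal, h=25: full span → s += 25 → s = 25.0000
seg 2 [121.3°–219.3°] simple-harmonic, h=-11: θ=212.3° here. β=91, B=98. -11/2·(1 − cos(π·0.9286)) = -10.8621 → s = 14.1379

14.1379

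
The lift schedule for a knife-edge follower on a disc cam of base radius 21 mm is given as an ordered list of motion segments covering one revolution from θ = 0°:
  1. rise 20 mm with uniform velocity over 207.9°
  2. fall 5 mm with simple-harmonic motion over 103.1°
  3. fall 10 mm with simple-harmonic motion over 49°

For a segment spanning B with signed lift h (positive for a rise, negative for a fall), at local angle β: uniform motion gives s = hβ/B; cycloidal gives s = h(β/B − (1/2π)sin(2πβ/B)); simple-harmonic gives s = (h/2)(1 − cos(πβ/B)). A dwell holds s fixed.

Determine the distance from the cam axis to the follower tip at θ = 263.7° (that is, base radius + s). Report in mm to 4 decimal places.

seg 1 [0°–207.9°] uniform, h=20: full span → s += 20 → s = 20.0000
seg 2 [207.9°–311°] simple-harmonic, h=-5: θ=263.7° here. β=55.8, B=103.1. -5/2·(1 − cos(π·0.5412)) = -2.8229 → s = 17.1771
radial distance = base radius + s = 21 + 17.1771 = 38.1771

38.1771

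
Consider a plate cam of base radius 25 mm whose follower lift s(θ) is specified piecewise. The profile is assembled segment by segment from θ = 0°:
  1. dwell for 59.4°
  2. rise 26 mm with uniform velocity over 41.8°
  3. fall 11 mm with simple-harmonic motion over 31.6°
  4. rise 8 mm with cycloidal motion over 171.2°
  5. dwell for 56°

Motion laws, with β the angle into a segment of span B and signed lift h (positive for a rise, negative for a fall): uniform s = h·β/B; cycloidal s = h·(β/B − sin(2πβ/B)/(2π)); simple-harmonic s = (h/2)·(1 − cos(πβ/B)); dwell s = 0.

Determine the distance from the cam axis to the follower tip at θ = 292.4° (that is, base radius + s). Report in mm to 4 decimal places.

seg 1 [0°–59.4°] dwell: s stays 0.0000
seg 2 [59.4°–101.2°] uniform, h=26: full span → s += 26 → s = 26.0000
seg 3 [101.2°–132.8°] simple-harmonic, h=-11: full span → s += -11 → s = 15.0000
seg 4 [132.8°–304°] cycloidal, h=8: θ=292.4° here. β=159.6, B=171.2. 8·(0.9322 − sin(2π·0.9322)/(2π)) = 7.9838 → s = 22.9838
radial distance = base radius + s = 25 + 22.9838 = 47.9838

47.9838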